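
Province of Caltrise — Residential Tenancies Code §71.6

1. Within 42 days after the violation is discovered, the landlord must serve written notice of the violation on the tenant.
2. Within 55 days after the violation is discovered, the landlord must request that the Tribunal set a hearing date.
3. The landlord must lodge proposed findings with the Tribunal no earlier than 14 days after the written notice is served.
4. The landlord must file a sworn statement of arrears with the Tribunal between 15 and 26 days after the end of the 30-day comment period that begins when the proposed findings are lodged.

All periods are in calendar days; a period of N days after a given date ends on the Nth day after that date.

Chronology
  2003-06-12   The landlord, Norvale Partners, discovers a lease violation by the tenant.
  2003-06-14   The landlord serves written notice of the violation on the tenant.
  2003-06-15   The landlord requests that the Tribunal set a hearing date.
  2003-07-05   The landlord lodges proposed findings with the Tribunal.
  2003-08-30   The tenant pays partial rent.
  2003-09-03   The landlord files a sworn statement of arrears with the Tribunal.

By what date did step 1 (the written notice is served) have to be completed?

Step 1 runs from 2003-06-12, when the violation is discovered. 42 days after 2003-06-12 is 2003-07-24.

2003-07-24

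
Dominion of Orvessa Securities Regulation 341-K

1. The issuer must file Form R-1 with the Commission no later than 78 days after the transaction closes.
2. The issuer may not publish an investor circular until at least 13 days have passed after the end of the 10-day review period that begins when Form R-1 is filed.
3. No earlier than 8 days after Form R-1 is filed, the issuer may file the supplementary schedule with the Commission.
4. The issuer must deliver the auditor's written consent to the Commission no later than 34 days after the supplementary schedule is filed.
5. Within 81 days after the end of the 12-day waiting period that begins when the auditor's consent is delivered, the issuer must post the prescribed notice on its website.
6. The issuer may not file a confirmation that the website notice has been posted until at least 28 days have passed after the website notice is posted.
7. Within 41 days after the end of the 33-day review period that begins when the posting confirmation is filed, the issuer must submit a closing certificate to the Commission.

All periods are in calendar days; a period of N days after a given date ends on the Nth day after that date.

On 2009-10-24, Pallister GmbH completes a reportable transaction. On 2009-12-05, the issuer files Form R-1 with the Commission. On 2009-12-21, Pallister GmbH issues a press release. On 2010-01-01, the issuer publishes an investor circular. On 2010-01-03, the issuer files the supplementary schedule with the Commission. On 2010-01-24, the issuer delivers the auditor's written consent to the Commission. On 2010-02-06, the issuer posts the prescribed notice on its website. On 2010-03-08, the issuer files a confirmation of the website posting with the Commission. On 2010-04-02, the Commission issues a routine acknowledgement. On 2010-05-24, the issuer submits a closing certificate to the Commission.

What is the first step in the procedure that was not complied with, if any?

Step 7

Step 1 — counting 78 days from 2009-10-24 (when the transaction closes) gives a deadline of 2010-01-10; 2009-12-05 is within that limit.
Step 2 — must wait 13 days from 2009-12-15 (end of the 10-day review period, which began when Form R-1 is filed on 2009-12-05), so not before 2009-12-28; done 2010-01-01, after the minimum wait.
Step 3 — must wait 8 days from 2009-12-05 (when Form R-1 is filed), so not before 2009-12-13; done 2010-01-03, after the minimum wait.
Step 4 — counting 34 days from 2010-01-03 (when the supplementary schedule is filed) gives a deadline of 2010-02-06; done 2010-01-24 — timely.
Step 5 — counting 81 days from 2010-02-05 (end of the 12-day waiting period, which began when the auditor's consent is delivered on 2010-01-24) gives a deadline of 2010-04-27; 2010-02-06 is within that limit.
Step 6 — must wait 28 days from 2010-02-06 (when the website notice is posted), so not before 2010-03-06; done 2010-03-08 — permitted.
Step 7 — counting 41 days from 2010-04-10 (end of the 33-day review period, which began when the posting confirmation is filed on 2010-03-08) gives a deadline of 2010-05-21; done 2010-05-24 — 3 days late.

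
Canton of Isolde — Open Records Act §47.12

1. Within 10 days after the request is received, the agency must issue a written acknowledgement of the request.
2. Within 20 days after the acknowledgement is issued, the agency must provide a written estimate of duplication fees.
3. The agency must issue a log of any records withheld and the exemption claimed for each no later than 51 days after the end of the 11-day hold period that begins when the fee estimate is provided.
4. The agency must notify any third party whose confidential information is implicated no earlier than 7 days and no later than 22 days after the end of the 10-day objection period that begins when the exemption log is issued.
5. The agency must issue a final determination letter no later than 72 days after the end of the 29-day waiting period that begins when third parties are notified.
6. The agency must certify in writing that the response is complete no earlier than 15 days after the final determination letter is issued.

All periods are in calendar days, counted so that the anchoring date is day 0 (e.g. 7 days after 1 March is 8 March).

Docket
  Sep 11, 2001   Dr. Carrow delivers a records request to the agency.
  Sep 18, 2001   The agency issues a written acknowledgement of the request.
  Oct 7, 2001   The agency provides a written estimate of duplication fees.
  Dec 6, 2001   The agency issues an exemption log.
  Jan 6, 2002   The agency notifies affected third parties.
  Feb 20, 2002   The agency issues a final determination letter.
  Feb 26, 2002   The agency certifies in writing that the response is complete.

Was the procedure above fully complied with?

No

Step 1 — counting 10 days from Sep 11, 2001 (when the request is received) gives a deadline of Sep 21, 2001; completed Sep 18, 2001, before the deadline.
Step 2 — counting 20 days from Sep 18, 2001 (when the acknowledgement is issued) gives a deadline of Oct 8, 2001; done Oct 7, 2001 — timely.
Step 3 — counting 51 days from Oct 18, 2001 (end of the 11-day hold period, which began when the fee estimate is provided on Oct 7, 2001) gives a deadline of Dec 8, 2001; done Dec 6, 2001 — timely.
Step 4 — 7 and 22 days from Dec 16, 2001 (end of the 10-day objection period, which began when the exemption log is issued on Dec 6, 2001) are Dec 23, 2001 and Jan 7, 2002 respectively; done Jan 6, 2002, which is between those dates.
Step 5 — counting 72 days from Feb 4, 2002 (end of the 29-day waiting period, which began when third parties are notified on Jan 6, 2002) gives a deadline of Apr 17, 2002; done Feb 20, 2002 — timely.
Step 6 — must wait 15 days from Feb 20, 2002 (when the final determination letter is issued), so not before Mar 7, 2002; Feb 26, 2002 is 9 days before the earliest permitted date.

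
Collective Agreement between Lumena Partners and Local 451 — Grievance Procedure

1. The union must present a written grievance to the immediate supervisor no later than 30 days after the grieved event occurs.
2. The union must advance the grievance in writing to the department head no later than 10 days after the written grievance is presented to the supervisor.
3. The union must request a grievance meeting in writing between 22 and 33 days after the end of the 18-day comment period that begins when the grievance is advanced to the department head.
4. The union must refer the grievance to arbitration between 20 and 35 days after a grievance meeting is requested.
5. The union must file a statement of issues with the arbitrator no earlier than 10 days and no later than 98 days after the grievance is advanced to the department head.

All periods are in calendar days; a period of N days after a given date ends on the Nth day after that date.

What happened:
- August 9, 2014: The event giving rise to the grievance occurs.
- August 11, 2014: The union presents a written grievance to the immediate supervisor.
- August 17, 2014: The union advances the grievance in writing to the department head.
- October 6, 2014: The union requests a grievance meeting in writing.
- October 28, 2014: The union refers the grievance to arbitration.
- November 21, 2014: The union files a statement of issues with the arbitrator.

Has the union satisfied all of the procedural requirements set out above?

Yes

(1) due by August 9, 2014 + 30 days = September 8, 2014; completed August 11, 2014, before the deadline.
(2) due by August 11, 2014 + 10 days = August 21, 2014; August 17, 2014 is within that limit.
(3) the permitted window runs from September 4, 2014 + 22 = September 26, 2014 to September 4, 2014 + 33 = October 7, 2014; done October 6, 2014, which is between those dates.
(4) the permitted window runs from October 6, 2014 + 20 = October 26, 2014 to October 6, 2014 + 35 = November 10, 2014; done October 28, 2014 — within the window.
(5) the permitted window runs from August 17, 2014 + 10 = August 27, 2014 to August 17, 2014 + 98 = November 23, 2014; done November 21, 2014, which is between those dates.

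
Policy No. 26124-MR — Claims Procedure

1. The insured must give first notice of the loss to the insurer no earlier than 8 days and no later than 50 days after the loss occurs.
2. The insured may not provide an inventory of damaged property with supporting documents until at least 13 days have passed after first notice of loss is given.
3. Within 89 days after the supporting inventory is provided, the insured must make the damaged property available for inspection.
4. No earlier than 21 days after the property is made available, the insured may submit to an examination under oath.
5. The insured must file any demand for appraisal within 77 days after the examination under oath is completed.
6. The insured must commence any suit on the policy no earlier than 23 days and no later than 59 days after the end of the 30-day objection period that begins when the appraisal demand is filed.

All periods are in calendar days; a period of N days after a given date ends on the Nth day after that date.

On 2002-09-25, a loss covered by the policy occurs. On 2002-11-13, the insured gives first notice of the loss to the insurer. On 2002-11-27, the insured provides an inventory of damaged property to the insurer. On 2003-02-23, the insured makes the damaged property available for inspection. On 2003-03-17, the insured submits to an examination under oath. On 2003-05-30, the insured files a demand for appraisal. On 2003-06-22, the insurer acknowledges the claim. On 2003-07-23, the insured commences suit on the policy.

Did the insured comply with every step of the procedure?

(1) the permitted window runs from 2002-09-25 + 8 = 2002-10-03 to 2002-09-25 + 50 = 2002-11-14; done 2002-11-13 — within the window.
(2) permitted from 2002-11-13 + 13 days = 2002-11-26 onward; 2002-11-27 is on or after that date.
(3) due by 2002-11-27 + 89 days = 2003-02-24; 2003-02-23 is within that limit.
(4) permitted from 2003-02-23 + 21 days = 2003-03-16 onward; done 2003-03-17, after the minimum wait.
(5) due by 2003-03-17 + 77 days = 2003-06-02; done 2003-05-30 — timely.
(6) the permitted window runs from 2003-06-29 + 23 = 2003-07-22 to 2003-06-29 + 59 = 2003-08-27; done 2003-07-23, which is between those dates.

Yes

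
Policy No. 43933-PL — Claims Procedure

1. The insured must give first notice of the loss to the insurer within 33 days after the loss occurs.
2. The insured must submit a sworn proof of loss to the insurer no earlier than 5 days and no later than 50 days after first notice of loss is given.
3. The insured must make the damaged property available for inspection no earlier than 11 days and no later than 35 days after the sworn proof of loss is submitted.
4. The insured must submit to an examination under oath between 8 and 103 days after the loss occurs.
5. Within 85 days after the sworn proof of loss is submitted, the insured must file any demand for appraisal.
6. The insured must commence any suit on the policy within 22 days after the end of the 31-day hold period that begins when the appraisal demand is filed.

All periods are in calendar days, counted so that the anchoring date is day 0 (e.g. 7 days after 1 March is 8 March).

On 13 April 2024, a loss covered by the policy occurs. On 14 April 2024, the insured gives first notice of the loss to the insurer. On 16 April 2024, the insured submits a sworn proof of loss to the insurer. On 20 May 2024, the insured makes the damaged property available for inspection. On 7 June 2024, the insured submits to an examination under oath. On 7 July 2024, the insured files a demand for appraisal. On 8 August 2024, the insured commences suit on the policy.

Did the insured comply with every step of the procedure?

Step 1: 33 days after 13 April 2024 (when the loss occurs) is 16 May 2024; completed 14 April 2024, before the deadline.
Step 2: the window is 5–50 days after 14 April 2024 (when first notice of loss is given), so 19 April 2024 through 3 June 2024; 16 April 2024 is 3 days too early.

No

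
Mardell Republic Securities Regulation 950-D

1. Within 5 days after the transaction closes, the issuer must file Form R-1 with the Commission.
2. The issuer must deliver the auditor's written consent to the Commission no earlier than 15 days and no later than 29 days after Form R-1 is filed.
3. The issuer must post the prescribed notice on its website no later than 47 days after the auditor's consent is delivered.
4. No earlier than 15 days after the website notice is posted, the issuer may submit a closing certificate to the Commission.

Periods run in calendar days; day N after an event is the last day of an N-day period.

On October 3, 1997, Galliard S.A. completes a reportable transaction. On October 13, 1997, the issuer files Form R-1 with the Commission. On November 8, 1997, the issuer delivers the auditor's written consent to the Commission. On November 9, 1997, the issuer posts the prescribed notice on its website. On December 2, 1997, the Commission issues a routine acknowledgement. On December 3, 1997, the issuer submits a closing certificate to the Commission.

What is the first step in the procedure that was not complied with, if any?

Step 1

Step 1 — counting 5 days from October 3, 1997 (when the transaction closes) gives a deadline of October 8, 1997; not done until October 13, 1997, 5 days after the deadline.
Later steps need not be reached.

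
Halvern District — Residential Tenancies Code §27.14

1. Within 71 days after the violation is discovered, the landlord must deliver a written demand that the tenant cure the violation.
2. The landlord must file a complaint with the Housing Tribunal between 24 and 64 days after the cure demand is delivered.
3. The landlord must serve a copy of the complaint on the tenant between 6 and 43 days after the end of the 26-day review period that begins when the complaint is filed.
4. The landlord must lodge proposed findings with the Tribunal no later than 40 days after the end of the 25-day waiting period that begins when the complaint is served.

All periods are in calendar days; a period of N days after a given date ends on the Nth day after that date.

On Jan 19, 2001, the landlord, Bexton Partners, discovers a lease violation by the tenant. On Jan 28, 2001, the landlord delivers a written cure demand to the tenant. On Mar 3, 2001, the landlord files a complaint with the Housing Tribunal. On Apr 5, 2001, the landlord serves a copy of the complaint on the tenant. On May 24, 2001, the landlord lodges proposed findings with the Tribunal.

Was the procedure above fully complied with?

Yes

Step 1 — counting 71 days from Jan 19, 2001 (when the violation is discovered) gives a deadline of Mar 31, 2001; completed Jan 28, 2001, before the deadline.
Step 2 — 24 and 64 days from Jan 28, 2001 (when the cure demand is delivered) are Feb 21, 2001 and Apr 2, 2001 respectively; done Mar 3, 2001, which is between those dates.
Step 3 — 6 and 43 days from Mar 29, 2001 (end of the 26-day review period, which began when the complaint is filed on Mar 3, 2001) are Apr 4, 2001 and May 11, 2001 respectively; done Apr 5, 2001 — within the window.
Step 4 — counting 40 days from Apr 30, 2001 (end of the 25-day waiting period, which began when the complaint is served on Apr 5, 2001) gives a deadline of Jun 9, 2001; completed May 24, 2001, before the deadline.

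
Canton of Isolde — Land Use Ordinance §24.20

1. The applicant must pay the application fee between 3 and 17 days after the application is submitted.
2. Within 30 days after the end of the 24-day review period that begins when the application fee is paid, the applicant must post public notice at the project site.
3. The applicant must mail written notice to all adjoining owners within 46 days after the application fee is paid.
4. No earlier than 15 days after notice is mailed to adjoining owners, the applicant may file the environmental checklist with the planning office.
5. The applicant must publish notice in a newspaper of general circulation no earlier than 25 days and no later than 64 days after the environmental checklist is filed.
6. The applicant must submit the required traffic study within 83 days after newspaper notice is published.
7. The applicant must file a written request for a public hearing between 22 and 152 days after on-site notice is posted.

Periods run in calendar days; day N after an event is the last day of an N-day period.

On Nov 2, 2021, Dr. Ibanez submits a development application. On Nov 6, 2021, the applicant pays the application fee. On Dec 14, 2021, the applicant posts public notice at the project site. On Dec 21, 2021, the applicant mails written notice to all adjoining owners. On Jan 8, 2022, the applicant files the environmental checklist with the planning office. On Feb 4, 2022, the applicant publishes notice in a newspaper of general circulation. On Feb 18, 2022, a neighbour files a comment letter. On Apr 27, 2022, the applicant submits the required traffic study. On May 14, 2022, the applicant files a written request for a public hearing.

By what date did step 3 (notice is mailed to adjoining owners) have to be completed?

Step 3 runs from Nov 6, 2021, when the application fee is paid. 46 days after Nov 6, 2021 is Dec 22, 2021.

Dec 22, 2021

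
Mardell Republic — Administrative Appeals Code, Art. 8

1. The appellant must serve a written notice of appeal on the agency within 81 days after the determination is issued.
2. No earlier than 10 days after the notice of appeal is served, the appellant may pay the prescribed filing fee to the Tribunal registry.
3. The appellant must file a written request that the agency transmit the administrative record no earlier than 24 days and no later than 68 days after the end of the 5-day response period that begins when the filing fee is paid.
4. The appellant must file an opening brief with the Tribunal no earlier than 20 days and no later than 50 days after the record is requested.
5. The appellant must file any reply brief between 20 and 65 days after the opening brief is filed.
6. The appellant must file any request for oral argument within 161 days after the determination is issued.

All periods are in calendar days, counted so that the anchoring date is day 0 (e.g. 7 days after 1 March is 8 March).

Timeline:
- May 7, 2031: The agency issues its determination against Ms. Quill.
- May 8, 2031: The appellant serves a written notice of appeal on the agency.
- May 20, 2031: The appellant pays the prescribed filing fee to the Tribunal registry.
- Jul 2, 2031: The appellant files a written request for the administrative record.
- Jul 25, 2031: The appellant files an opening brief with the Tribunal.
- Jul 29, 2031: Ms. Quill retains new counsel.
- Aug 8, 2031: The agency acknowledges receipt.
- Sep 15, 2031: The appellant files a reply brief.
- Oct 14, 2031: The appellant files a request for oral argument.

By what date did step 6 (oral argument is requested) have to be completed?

Oct 15, 2031

Step 6 runs from May 7, 2031, when the determination is issued. 161 days after May 7, 2031 is Oct 15, 2031.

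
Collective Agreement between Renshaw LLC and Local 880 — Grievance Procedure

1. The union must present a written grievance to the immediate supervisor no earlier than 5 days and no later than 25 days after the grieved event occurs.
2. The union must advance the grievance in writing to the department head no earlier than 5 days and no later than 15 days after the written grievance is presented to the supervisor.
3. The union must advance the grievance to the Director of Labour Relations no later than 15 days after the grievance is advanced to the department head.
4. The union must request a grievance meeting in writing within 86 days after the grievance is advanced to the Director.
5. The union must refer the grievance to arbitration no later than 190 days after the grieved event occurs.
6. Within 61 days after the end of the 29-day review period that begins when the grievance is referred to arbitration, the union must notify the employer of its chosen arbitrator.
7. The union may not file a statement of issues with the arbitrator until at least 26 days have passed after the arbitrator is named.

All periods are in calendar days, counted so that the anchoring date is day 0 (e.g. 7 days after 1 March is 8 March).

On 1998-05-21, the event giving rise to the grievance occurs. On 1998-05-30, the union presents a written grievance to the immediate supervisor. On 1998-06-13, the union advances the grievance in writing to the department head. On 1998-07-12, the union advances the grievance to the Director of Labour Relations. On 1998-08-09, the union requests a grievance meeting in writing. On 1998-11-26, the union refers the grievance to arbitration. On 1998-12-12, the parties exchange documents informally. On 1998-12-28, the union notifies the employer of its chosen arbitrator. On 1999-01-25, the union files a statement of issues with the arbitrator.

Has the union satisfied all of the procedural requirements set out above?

Step 1: the window is 5–25 days after 1998-05-21 (when the grieved event occurs), so 1998-05-26 through 1998-06-15; done 1998-05-30, which is between those dates.
Step 2: the window is 5–15 days after 1998-05-30 (when the written grievance is presented to the supervisor), so 1998-06-04 through 1998-06-14; 1998-06-13 falls inside that range.
Step 3: 15 days after 1998-06-13 (when the grievance is advanced to the department head) is 1998-06-28; not done until 1998-07-12, 14 days after the deadline.
No need to go further; step 3 was not satisfied.

No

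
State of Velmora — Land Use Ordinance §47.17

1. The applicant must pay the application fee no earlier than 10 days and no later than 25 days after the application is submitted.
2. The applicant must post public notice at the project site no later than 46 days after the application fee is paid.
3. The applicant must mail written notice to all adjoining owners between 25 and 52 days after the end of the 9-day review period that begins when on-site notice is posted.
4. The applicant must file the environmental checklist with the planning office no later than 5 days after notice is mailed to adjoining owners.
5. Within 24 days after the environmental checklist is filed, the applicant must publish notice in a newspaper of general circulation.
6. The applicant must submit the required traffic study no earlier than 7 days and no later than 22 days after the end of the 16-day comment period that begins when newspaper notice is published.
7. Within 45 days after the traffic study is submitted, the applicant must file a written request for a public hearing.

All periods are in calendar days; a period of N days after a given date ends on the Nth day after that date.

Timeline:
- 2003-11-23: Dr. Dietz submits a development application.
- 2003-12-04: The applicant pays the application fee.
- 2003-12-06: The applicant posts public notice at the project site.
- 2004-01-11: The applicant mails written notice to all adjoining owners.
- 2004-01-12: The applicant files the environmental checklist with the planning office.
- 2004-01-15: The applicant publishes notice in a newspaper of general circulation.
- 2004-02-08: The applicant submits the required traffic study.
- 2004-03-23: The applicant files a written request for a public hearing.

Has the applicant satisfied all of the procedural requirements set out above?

Step 1 — 10 and 25 days from 2003-11-23 (when the application is submitted) are 2003-12-03 and 2003-12-18 respectively; done 2003-12-04 — within the window.
Step 2 — counting 46 days from 2003-12-04 (when the application fee is paid) gives a deadline of 2004-01-19; completed 2003-12-06, before the deadline.
Step 3 — 25 and 52 days from 2003-12-15 (end of the 9-day review period, which began when on-site notice is posted on 2003-12-06) are 2004-01-09 and 2004-02-05 respectively; done 2004-01-11 — within the window.
Step 4 — counting 5 days from 2004-01-11 (when notice is mailed to adjoining owners) gives a deadline of 2004-01-16; completed 2004-01-12, before the deadline.
Step 5 — counting 24 days from 2004-01-12 (when the environmental checklist is filed) gives a deadline of 2004-02-05; completed 2004-01-15, before the deadline.
Step 6 — 7 and 22 days from 2004-01-31 (end of the 16-day comment period, which began when newspaper notice is published on 2004-01-15) are 2004-02-07 and 2004-02-22 respectively; 2004-02-08 falls inside that range.
Step 7 — counting 45 days from 2004-02-08 (when the traffic study is submitted) gives a deadline of 2004-03-24; 2004-03-23 is within that limit.

Yes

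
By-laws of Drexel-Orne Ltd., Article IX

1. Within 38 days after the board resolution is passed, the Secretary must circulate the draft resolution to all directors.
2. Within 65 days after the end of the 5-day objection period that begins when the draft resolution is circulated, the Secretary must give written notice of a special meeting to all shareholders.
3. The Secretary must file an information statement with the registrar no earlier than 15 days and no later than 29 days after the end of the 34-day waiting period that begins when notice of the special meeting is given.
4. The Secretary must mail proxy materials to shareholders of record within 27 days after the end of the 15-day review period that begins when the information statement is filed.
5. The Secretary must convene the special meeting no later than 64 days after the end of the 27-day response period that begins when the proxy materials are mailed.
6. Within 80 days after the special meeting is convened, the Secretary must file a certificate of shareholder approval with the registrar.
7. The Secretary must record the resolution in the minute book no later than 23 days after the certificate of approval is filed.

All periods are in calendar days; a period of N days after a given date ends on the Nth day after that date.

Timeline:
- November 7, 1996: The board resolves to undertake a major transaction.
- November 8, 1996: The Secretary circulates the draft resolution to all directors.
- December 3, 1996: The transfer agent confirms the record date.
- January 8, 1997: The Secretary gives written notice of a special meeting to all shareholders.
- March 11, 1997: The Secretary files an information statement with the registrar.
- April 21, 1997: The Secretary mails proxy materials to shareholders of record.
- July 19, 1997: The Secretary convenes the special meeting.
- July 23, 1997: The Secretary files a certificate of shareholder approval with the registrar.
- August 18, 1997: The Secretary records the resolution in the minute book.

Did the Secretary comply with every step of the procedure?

No

(1) due by November 7, 1996 + 38 days = December 15, 1996; completed November 8, 1996, before the deadline.
(2) due by November 13, 1996 + 65 days = January 17, 1997; done January 8, 1997 — timely.
(3) the permitted window runs from February 11, 1997 + 15 = February 26, 1997 to February 11, 1997 + 29 = March 12, 1997; March 11, 1997 falls inside that range.
(4) due by March 26, 1997 + 27 days = April 22, 1997; April 21, 1997 is within that limit.
(5) due by May 18, 1997 + 64 days = July 21, 1997; completed July 19, 1997, before the deadline.
(6) due by July 19, 1997 + 80 days = October 7, 1997; done July 23, 1997 — timely.
(7) due by July 23, 1997 + 23 days = August 15, 1997; August 18, 1997 misses that deadline by 3 days.
That is the first point of non-compliance.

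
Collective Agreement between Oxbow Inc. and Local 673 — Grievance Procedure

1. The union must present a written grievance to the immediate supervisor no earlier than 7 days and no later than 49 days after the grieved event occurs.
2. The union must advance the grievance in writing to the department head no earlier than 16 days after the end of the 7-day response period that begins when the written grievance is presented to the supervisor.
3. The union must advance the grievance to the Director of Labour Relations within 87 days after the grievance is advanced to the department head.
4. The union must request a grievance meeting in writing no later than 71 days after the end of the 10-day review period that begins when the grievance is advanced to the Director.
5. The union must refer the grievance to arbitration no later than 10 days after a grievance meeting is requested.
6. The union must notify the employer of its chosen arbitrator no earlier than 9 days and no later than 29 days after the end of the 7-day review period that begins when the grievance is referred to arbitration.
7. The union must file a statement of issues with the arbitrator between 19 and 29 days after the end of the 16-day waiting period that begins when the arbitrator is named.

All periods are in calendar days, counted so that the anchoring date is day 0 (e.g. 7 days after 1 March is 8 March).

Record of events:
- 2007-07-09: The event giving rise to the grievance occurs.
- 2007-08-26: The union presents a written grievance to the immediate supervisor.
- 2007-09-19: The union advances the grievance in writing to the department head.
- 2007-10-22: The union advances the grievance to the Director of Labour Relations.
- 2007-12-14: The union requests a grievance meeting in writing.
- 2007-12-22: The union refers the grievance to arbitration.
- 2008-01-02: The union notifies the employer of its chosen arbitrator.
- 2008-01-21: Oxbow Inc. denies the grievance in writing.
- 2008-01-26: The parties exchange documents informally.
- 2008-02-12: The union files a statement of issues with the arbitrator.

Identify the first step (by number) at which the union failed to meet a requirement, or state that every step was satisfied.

Step 6

Step 1: the window is 7–49 days after 2007-07-09 (when the grieved event occurs), so 2007-07-16 through 2007-08-27; done 2007-08-26 — within the window.
Step 2: the earliest permitted date is 16 days after 2007-09-02 (end of the 7-day response period, which began when the written grievance is presented to the supervisor on 2007-08-26), i.e. 2007-09-18; 2007-09-19 is on or after that date.
Step 3: 87 days after 2007-09-19 (when the grievance is advanced to the department head) is 2007-12-15; completed 2007-10-22, before the deadline.
Step 4: 71 days after 2007-11-01 (end of the 10-day review period, which began when the grievance is advanced to the Director on 2007-10-22) is 2008-01-11; completed 2007-12-14, before the deadline.
Step 5: 10 days after 2007-12-14 (when a grievance meeting is requested) is 2007-12-24; completed 2007-12-22, before the deadline.
Step 6: the window is 9–29 days after 2007-12-29 (end of the 7-day review period, which began when the grievance is referred to arbitration on 2007-12-22), so 2008-01-07 through 2008-01-27; done 2008-01-02 — 5 days before the window opened.
The procedure was therefore not followed at step 6.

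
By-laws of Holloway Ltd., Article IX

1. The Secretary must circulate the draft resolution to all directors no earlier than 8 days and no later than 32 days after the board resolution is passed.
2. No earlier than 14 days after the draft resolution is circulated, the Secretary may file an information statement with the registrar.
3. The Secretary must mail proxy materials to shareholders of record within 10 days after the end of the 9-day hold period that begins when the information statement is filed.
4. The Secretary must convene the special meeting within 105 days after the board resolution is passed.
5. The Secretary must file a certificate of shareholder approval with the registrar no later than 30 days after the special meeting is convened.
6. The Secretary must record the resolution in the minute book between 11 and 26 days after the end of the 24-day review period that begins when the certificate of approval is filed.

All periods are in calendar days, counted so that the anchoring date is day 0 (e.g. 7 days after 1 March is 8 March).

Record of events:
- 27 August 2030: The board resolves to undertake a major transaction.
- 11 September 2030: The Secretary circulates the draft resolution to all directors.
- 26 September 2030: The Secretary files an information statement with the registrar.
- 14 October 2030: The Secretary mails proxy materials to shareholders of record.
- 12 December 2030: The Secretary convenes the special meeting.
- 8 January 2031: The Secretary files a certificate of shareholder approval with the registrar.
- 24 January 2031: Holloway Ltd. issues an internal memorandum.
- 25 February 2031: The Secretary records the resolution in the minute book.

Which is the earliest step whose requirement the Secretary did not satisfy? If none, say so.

(1) the permitted window runs from 27 August 2030 + 8 = 4 September 2030 to 27 August 2030 + 32 = 28 September 2030; done 11 September 2030 — within the window.
(2) permitted from 11 September 2030 + 14 days = 25 September 2030 onward; done 26 September 2030 — permitted.
(3) due by 5 October 2030 + 10 days = 15 October 2030; completed 14 October 2030, before the deadline.
(4) due by 27 August 2030 + 105 days = 10 December 2030; done 12 December 2030 — 2 days late.
The procedure was therefore not followed at step 4.

Step 4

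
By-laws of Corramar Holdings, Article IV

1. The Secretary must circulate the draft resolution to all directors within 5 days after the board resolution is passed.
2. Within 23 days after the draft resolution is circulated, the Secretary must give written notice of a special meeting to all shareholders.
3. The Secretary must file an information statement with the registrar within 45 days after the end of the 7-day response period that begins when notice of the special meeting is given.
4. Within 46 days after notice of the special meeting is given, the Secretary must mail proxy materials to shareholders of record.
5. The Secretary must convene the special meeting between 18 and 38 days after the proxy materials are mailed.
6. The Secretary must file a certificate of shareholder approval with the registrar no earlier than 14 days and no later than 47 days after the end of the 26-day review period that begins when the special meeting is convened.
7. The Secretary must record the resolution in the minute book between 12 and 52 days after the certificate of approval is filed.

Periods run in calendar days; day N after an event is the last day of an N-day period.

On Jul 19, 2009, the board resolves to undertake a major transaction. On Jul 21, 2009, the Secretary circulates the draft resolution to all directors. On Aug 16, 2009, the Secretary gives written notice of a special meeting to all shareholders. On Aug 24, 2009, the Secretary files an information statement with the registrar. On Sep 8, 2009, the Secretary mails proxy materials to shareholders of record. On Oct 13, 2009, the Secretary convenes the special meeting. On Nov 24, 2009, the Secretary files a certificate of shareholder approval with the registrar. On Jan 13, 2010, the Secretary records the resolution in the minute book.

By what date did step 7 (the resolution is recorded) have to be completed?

Step 7 runs from Nov 24, 2009, when the certificate of approval is filed. The window is 12–52 days after Nov 24, 2009; it closes on Jan 15, 2010.

Jan 15, 2010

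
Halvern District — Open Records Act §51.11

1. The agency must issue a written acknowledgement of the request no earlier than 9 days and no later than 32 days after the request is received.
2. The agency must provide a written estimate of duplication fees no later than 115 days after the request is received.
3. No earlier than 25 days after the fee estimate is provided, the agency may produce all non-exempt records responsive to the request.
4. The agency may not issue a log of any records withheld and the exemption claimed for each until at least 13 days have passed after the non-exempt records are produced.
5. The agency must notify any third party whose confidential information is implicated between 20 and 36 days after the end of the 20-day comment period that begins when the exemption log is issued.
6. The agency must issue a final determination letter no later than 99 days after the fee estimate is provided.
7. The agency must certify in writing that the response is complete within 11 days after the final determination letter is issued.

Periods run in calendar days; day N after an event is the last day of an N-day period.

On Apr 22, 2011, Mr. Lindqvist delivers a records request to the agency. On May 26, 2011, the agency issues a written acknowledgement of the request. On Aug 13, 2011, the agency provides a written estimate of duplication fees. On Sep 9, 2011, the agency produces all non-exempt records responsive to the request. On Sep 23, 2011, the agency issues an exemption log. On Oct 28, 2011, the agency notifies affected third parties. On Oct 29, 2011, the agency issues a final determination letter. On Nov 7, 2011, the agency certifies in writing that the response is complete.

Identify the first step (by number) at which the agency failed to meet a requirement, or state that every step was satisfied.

Step 1

(1) the permitted window runs from Apr 22, 2011 + 9 = May 1, 2011 to Apr 22, 2011 + 32 = May 24, 2011; May 26, 2011 is 2 days past the end of the window.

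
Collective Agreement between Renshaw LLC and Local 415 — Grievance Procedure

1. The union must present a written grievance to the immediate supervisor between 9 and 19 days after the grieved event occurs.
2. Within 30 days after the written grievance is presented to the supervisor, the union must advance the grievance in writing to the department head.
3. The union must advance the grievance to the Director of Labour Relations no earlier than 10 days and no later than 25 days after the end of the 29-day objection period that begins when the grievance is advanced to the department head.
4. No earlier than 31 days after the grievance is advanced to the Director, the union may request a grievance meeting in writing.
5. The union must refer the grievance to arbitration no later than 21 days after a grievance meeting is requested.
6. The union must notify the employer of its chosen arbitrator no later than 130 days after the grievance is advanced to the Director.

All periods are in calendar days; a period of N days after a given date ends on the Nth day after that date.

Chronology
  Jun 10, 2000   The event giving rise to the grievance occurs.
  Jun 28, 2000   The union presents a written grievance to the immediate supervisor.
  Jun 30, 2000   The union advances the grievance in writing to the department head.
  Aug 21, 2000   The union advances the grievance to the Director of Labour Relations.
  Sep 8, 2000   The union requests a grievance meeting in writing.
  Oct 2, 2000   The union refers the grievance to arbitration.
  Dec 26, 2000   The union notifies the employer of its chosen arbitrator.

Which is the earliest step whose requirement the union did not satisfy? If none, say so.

Step 4

Step 1: the window is 9–19 days after Jun 10, 2000 (when the grieved event occurs), so Jun 19, 2000 through Jun 29, 2000; done Jun 28, 2000 — within the window.
Step 2: 30 days after Jun 28, 2000 (when the written grievance is presented to the supervisor) is Jul 28, 2000; completed Jun 30, 2000, before the deadline.
Step 3: the window is 10–25 days after Jul 29, 2000 (end of the 29-day objection period, which began when the grievance is advanced to the department head on Jun 30, 2000), so Aug 8, 2000 through Aug 23, 2000; done Aug 21, 2000, which is between those dates.
Step 4: the earliest permitted date is 31 days after Aug 21, 2000 (when the grievance is advanced to the Director), i.e. Sep 21, 2000; acted on Sep 8, 2000, 13 days prematurely.
Later steps need not be reached.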